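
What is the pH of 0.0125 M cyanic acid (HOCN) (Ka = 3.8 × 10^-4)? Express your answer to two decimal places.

HOCN ⇌ OCN- + H+
Let x = [H+] at equilibrium. Ka = x²/(0.0125 − x).
Here C₀/Ka ≈ 32.9, so the small-x approximation fails. Use the quadratic:
x = [−0.00038 + √(0.00038² + 1.9e-05)]/2 = 2.00 × 10^-3 M
pH = −log[H+] = −log(2.00 × 10^-3) = 2.70

pH = 2.70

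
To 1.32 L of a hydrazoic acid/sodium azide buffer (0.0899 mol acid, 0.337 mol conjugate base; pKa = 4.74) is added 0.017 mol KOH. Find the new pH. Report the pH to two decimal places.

pH = 5.43

After neutralization: n(HN3) = 0.0729 mol, n(N3-) = 0.354 mol.
pH = pKa + log(n_N3-/n_HN3) = 4.74 + log(0.354/0.0729) = 4.74 + (+0.686)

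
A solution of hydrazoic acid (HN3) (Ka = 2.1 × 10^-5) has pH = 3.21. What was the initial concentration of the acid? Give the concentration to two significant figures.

[H+] = 10^(-3.21) = 6.17 × 10^-4 M = x
Ka = x²/(C₀ − x) ⇒ C₀ = x + x²/Ka
C₀ = 6.17 × 10^-4 + (6.17 × 10^-4)²/(2.1 × 10^-5) = 1.87 × 10^-2 M

C₀ = 1.9 × 10^-2 M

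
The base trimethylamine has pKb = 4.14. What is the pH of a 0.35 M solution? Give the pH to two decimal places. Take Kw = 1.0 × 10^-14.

(CH3)3N + H2O ⇌ (CH3)3NH+ + OH-
Kb = 10^(−4.14) = 7.24 × 10^-5
From the ICE table, Kb = [OH-]²/(0.35 − [OH-]) = 7.24 × 10^-5.
Neglecting [OH-] in the denominator: [OH-] = √(7.24 × 10^-5 × 0.35) = 5.03 × 10^-3 M
pOH = −log(5.03 × 10^-3) = 2.30; pH = 14.00 − 2.30 = 11.70

pH = 11.70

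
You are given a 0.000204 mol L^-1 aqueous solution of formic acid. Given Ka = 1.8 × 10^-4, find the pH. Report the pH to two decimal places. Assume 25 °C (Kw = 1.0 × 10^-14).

pH = 3.91

HCOOH ⇌ HCOO- + H+
Ka = x²/(0.000204 − x) = 1.8 × 10^-4
The 5% rule fails; solving x² + Ka·x − Ka·C₀ = 0 exactly:
x = (−Ka + √(Ka² + 4·Ka·C₀))/2 = 1.22 × 10^-4 M
pH = −log[H+] = −log(1.22 × 10^-4) = 3.91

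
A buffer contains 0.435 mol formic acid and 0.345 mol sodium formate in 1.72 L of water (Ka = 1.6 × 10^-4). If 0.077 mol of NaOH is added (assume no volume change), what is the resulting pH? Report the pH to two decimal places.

OH- converts HCOOH to HCOO-: HCOOH → 0.358 mol, HCOO- → 0.422 mol.
pKa = −log(1.6 × 10^-4) = 3.796
pH = pKa + log([A⁻]/[HA]) = 3.796 + log(0.422/0.358) = 3.796 +0.071

pH = 3.87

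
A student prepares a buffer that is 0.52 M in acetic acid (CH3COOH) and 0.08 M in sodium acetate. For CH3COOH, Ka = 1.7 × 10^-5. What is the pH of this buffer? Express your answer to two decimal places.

pKa = −log(1.7 × 10^-5) = 4.770
Using pH = pKa + log([base]/[acid]) with [base]/[acid] = 0.08/0.52:
pH = 4.770 + (-0.813) = 3.96

pH = 3.96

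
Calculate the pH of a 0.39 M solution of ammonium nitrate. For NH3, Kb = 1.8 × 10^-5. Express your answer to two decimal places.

pH = 4.83

NH4+ is the conjugate acid of the weak base NH3.
Ka = Kw/Kb = 1.0×10^-14 / 1.8 × 10^-5 = 5.56 × 10^-10
From the ICE table, Ka = x²/(0.39 − x) = 5.56 × 10^-10.
Since Ka ≪ C₀, x ≈ √(Ka·C₀) = 1.47 × 10^-5 M.
(x/C₀ = 0.0038% < 5%, so the approximation holds.)
pH = −log(1.47 × 10^-5) = 4.83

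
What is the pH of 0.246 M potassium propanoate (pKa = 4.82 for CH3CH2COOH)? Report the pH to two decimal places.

pH = 9.11

CH3CH2COO- is the conjugate base of the weak acid CH3CH2COOH.
Ka = 10^(−4.82) = 1.51 × 10^-5
Kb = Kw/Ka = 1.0×10^-14 / 1.51 × 10^-5 = 6.62 × 10^-10
Kb = [OH-]²/(0.246 − [OH-]) = 6.62 × 10^-10
Assume [OH-] ≪ 0.246: [OH-] ≈ √(6.62 × 10^-10 × 0.246) = 1.28 × 10^-5 M
([OH-]/C₀ = 0.0052% < 5%, so the approximation holds.)
pOH = −log(1.28 × 10^-5) = 4.89; pH = 14.00 − 4.89 = 9.11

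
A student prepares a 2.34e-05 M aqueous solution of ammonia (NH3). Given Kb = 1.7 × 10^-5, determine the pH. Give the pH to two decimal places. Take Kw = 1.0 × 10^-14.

pH = 9.12

NH3 + H2O ⇌ NH4+ + OH-
Kb = x²/(2.34e-05 − x) = 1.7 × 10^-5
x is not negligible relative to C₀; solve x² + 1.7e-05·x − 3.98e-10 = 0.
x = [−1.7e-05 + √(1.7e-05² + 1.59e-09)]/2 = 1.32 × 10^-5 M
pOH = −log(1.32 × 10^-5) = 4.88; pH = 14.00 − 4.88 = 9.12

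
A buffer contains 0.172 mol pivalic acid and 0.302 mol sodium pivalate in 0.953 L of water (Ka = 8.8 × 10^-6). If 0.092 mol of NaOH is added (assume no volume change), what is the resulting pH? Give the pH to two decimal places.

After neutralization: n((CH3)3CCOOH) = 0.08 mol, n((CH3)3CCOO-) = 0.394 mol.
pKa = −log(8.8 × 10^-6) = 5.056
Henderson–Hasselbalch with mole ratio 0.394/0.08: pH = 5.056 + (+0.692)

pH = 5.75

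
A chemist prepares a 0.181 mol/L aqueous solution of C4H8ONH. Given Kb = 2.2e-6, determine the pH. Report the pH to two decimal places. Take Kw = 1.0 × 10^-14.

pH = 10.80

C4H8ONH + H2O ⇌ C4H8ONH2+ + OH-
From the ICE table, Kb = x²/(0.181 − x) = 2.2 × 10^-6.
Neglecting x in the denominator: x = √(2.2 × 10^-6 × 0.181) = 6.31 × 10^-4 M
pOH = −log(6.31 × 10^-4) = 3.20; pH = 14.00 − 3.20 = 10.80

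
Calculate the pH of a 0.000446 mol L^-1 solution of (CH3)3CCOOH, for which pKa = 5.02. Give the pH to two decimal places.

pH = 4.22

(CH3)3CCOOH ⇌ (CH3)3CCOO- + H+
Ka = 10^(−5.02) = 9.55 × 10^-6
From the ICE table, Ka = [H+]²/(0.000446 − [H+]) = 9.55 × 10^-6.
Here C₀/Ka ≈ 46.7, so the small-[H+] approximation fails. Use the quadratic:
[H+] = [−9.55e-06 + √(9.55e-06² + 1.7e-08)]/2 = 6.07 × 10^-5 M
pH = −log[H+] = −log(6.07 × 10^-5) = 4.22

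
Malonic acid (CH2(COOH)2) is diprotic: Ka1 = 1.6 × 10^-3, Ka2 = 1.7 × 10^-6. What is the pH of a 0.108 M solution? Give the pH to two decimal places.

Since Ka1 ≫ Ka2, the first ionization dominates [H+].
Ka1 = x²/(0.108 − x) = 1.6 × 10^-3
Solving the quadratic: x = (−Ka1 + √(Ka1² + 4·Ka1·C₀))/2 = 1.24 × 10^-2 M
pH = −log(1.24 × 10^-2) = 1.91

pH = 1.91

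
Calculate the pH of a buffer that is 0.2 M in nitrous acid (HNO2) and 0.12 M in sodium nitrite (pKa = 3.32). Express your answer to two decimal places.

pH = 3.10

Using pH = pKa + log([base]/[acid]) with [base]/[acid] = 0.12/0.2:
pH = 3.32 + (-0.222) = 3.10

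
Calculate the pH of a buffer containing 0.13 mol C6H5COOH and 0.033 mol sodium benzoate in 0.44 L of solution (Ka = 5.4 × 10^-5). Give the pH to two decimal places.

pKa = −log(5.4 × 10^-5) = 4.268
Henderson–Hasselbalch: pH = pKa + log([C6H5COO-]/[C6H5COOH]) = 4.268 + log(0.033/0.13)
pH = 4.268 + (-0.595) = 3.67

pH = 3.67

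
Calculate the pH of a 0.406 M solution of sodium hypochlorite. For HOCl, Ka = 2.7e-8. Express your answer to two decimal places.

OCl- is the conjugate base of the weak acid HOCl.
Kb = Kw/Ka = 1.0×10^-14 / 2.7 × 10^-8 = 3.70 × 10^-7
Kb = [OH-]²/(0.406 − [OH-]) = 3.70 × 10^-7
Assume [OH-] ≪ 0.406: [OH-] ≈ √(3.70 × 10^-7 × 0.406) = 3.88 × 10^-4 M
pOH = 3.41, so pH = 14.00 − pOH = 10.59

pH = 10.59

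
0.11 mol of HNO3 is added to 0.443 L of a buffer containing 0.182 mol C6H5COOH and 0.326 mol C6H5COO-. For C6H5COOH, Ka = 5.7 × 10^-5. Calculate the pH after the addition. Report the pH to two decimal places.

pH = 4.11

After neutralization: n(C6H5COOH) = 0.292 mol, n(C6H5COO-) = 0.216 mol.
pKa = −log(5.7 × 10^-5) = 4.244
Henderson–Hasselbalch with mole ratio 0.216/0.292: pH = 4.244 + (-0.131)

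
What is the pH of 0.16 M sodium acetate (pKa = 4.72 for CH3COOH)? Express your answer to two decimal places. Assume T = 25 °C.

pH = 8.96

CH3COO- is the conjugate base of the weak acid CH3COOH.
Ka = 10^(−4.72) = 1.91 × 10^-5
Kb = Kw/Ka = 1.0×10^-14 / 1.91 × 10^-5 = 5.24 × 10^-10
Kb = [OH-]²/(0.16 − [OH-]) = 5.24 × 10^-10
Since Kb ≪ C₀, [OH-] ≈ √(Kb·C₀) = 9.16 × 10^-6 M.
([OH-]/C₀ = 0.0057% < 5%, so the approximation holds.)
pOH = −log(9.16 × 10^-6) = 5.04; pH = 14.00 − 5.04 = 8.96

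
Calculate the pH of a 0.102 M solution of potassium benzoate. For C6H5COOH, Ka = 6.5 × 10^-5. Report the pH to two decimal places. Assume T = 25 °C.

pH = 8.60

C6H5COO- is the conjugate base of the weak acid C6H5COOH.
Kb = Kw/Ka = 1.0×10^-14 / 6.5 × 10^-5 = 1.54 × 10^-10
Kb = x²/(0.102 − x) = 1.54 × 10^-10
Since Kb ≪ C₀, x ≈ √(Kb·C₀) = 3.96 × 10^-6 M.
pOH = 5.40, so pH = 14.00 − pOH = 8.60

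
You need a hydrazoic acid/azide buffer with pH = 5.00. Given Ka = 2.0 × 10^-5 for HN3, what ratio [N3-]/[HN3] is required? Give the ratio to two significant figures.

pKa = -log(2.0 × 10^-5) = 4.699
pH = pKa + log(r) ⇒ log(r) = 5.00 − 4.699 = +0.301
r = [N3-]/[HN3] = 10^(+0.301) = 2

ratio = 2.0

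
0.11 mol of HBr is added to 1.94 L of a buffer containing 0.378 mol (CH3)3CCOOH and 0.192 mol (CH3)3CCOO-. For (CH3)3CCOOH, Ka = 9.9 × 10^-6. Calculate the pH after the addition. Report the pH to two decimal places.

pH = 4.23

After neutralization: n((CH3)3CCOOH) = 0.488 mol, n((CH3)3CCOO-) = 0.082 mol.
pKa = −log(9.9 × 10^-6) = 5.004
Henderson–Hasselbalch with mole ratio 0.082/0.488: pH = 5.004 + (-0.775)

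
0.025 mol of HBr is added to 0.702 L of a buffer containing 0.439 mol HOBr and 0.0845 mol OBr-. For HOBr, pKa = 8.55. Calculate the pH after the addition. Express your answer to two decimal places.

Added H+ converts OBr- to HOBr: HOBr → 0.464 mol, OBr- → 0.0595 mol.
Henderson–Hasselbalch with mole ratio 0.0595/0.464: pH = 8.55 + (-0.892)

pH = 7.66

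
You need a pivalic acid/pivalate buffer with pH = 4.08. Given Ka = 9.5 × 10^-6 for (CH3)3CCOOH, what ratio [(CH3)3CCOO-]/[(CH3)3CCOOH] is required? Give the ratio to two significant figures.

ratio = 0.11

pKa = -log(9.5 × 10^-6) = 5.022
pH = pKa + log(r) ⇒ log(r) = 4.08 − 5.022 = -0.942
r = [(CH3)3CCOO-]/[(CH3)3CCOOH] = 10^(-0.942) = 0.114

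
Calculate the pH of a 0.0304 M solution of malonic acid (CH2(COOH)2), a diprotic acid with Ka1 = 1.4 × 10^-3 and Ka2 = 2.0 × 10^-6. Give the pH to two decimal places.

Since Ka1 ≫ Ka2, the first ionization dominates [H+].
Ka1 = x²/(0.0304 − x) = 1.4 × 10^-3
Solving the quadratic: x = (−Ka1 + √(Ka1² + 4·Ka1·C₀))/2 = 5.86 × 10^-3 M
pH = −log(5.86 × 10^-3) = 2.23

pH = 2.23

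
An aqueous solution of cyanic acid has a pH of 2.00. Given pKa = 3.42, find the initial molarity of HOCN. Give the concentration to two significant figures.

[H+] = 10^(-2.00) = 1.00 × 10^-2 M = x
Ka = 10^(−3.42) = 3.80 × 10^-4
Ka = x²/(C₀ − x) ⇒ C₀ = x + x²/Ka
C₀ = 1.00 × 10^-2 + (1.00 × 10^-2)²/(3.80 × 10^-4) = 2.73 × 10^-1 M

C₀ = 2.7 × 10^-1 M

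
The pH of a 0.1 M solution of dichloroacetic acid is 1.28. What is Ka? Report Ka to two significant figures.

[H+] = 10^(-1.28) = 5.25 × 10^-2 M
At equilibrium [HA] = 0.1 − 5.25 × 10^-2 = 4.75 × 10^-2 M
Ka = [H+][A-]/[HA] = (5.25 × 10^-2)² / 4.75 × 10^-2 = 5.8 × 10^-2

Ka = 5.8 × 10^-2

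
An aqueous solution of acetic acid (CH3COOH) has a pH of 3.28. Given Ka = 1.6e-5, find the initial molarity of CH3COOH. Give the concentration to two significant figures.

[H+] = 10^(-3.28) = 5.25 × 10^-4 M = x
Ka = x²/(C₀ − x) ⇒ C₀ = x + x²/Ka
C₀ = 5.25 × 10^-4 + (5.25 × 10^-4)²/(1.6 × 10^-5) = 1.78 × 10^-2 M

C₀ = 1.8 × 10^-2 M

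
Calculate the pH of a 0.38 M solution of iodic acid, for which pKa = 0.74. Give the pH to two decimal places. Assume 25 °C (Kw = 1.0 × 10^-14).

HIO3 ⇌ IO3- + H+
Ka = 10^(−0.74) = 1.82 × 10^-1
From the ICE table, Ka = x²/(0.38 − x) = 1.82 × 10^-1.
x is not negligible relative to C₀; solve x² + 0.182·x − 0.0692 = 0.
x = [−0.182 + √(0.182² + 0.277)]/2 = 1.87 × 10^-1 M
pH = −log(1.87 × 10^-1) = 0.73

pH = 0.73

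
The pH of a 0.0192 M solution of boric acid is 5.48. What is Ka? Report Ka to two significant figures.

Ka = 5.7 × 10^-10

[H+] = 10^(-5.48) = 3.31 × 10^-6 M
At equilibrium [HA] = 0.0192 − 3.31 × 10^-6 = 1.92 × 10^-2 M
Ka = [H+][A-]/[HA] = (3.31 × 10^-6)² / 1.92 × 10^-2 = 5.7 × 10^-10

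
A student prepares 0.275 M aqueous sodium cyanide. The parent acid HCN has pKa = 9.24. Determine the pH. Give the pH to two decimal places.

CN- is the conjugate base of the weak acid HCN.
Ka = 10^(−9.24) = 5.75 × 10^-10
Kb = Kw/Ka = 1.0×10^-14 / 5.75 × 10^-10 = 1.74 × 10^-5
Let x = [OH-] at equilibrium. Kb = x²/(0.275 − x).
Assume x ≪ 0.275: x ≈ √(1.74 × 10^-5 × 0.275) = 2.19 × 10^-3 M
pOH = 2.66, so pH = 14.00 − pOH = 11.34

pH = 11.34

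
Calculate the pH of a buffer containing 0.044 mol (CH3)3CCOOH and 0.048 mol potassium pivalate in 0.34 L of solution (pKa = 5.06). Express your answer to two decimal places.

pH = pKa + log([A⁻]/[HA]) = 5.06 + log(0.048/0.044)
pH = 5.06 + (+0.038) = 5.10

pH = 5.10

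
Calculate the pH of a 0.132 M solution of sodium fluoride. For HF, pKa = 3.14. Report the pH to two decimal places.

pH = 8.13

F- is the conjugate base of the weak acid HF.
Ka = 10^(−3.14) = 7.24 × 10^-4
Kb = Kw/Ka = 1.0×10^-14 / 7.24 × 10^-4 = 1.38 × 10^-11
Kb = x²/(0.132 − x) = 1.38 × 10^-11
Assume x ≪ 0.132: x ≈ √(1.38 × 10^-11 × 0.132) = 1.35 × 10^-6 M
pOH = 5.87, so pH = 14.00 − pOH = 8.13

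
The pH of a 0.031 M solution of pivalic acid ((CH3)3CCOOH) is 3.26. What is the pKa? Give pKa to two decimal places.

[H+] = 10^(-3.26) = 5.50 × 10^-4 M
At equilibrium [HA] = 0.031 − 5.50 × 10^-4 = 3.05 × 10^-2 M
Ka = [H+][A-]/[HA] = (5.50 × 10^-4)² / 3.05 × 10^-2 = 9.92 × 10^-6
pKa = -log(9.92 × 10^-6) = 5.00

pKa = 5.00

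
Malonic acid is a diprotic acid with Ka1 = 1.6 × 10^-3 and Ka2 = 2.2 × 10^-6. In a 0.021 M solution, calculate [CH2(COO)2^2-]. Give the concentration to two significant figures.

2.2 × 10^-6 M

First ionization gives [H+] ≈ [CH2(COOH)COO-] = 5.05 × 10^-3 M.
Second step: Ka2 = [H+][CH2(COO)2^2-]/[CH2(COOH)COO-] ≈ [CH2(COO)2^2-] (since [H+] ≈ [CH2(COOH)COO-]).
So [CH2(COO)2^2-] ≈ Ka2.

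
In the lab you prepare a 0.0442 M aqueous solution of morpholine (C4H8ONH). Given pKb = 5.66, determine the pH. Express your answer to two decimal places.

C4H8ONH + H2O ⇌ C4H8ONH2+ + OH-
Kb = 10^(−5.66) = 2.19 × 10^-6
From the ICE table, Kb = x²/(0.0442 − x) = 2.19 × 10^-6.
Since Kb ≪ C₀, x ≈ √(Kb·C₀) = 3.11 × 10^-4 M.
pOH = 3.51, so pH = 14.00 − pOH = 10.49

pH = 10.49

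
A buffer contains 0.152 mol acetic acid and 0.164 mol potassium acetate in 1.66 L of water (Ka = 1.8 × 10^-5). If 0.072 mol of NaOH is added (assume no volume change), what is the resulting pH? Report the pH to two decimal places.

pH = 5.21

OH- converts CH3COOH to CH3COO-: CH3COOH → 0.08 mol, CH3COO- → 0.236 mol.
pKa = −log(1.8 × 10^-5) = 4.745
pH = pKa + log([A⁻]/[HA]) = 4.745 + log(0.236/0.08) = 4.745 +0.470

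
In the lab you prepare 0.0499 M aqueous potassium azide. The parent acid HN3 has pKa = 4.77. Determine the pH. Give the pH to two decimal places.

N3- is the conjugate base of the weak acid HN3.
Ka = 10^(−4.77) = 1.70 × 10^-5
Kb = Kw/Ka = 1.0×10^-14 / 1.70 × 10^-5 = 5.88 × 10^-10
Let x = [OH-] at equilibrium. Kb = x²/(0.0499 − x).
Assume x ≪ 0.0499: x ≈ √(5.88 × 10^-10 × 0.0499) = 5.42 × 10^-6 M
pOH = 5.27, so pH = 14.00 − pOH = 8.73

pH = 8.73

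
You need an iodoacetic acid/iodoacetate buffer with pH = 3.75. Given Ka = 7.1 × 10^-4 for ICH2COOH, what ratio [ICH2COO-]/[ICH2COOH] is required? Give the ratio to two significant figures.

ratio = 4.0

pKa = -log(7.1 × 10^-4) = 3.149
pH = pKa + log(r) ⇒ log(r) = 3.75 − 3.149 = +0.601
r = [ICH2COO-]/[ICH2COOH] = 10^(+0.601) = 3.99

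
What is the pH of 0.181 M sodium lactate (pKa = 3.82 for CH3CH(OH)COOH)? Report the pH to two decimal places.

CH3CH(OH)COO- is the conjugate base of the weak acid CH3CH(OH)COOH.
Ka = 10^(−3.82) = 1.51 × 10^-4
Kb = Kw/Ka = 1.0×10^-14 / 1.51 × 10^-4 = 6.62 × 10^-11
From the ICE table, Kb = [OH-]²/(0.181 − [OH-]) = 6.62 × 10^-11.
Since Kb ≪ C₀, [OH-] ≈ √(Kb·C₀) = 3.46 × 10^-6 M.
pOH = −log(3.46 × 10^-6) = 5.46; pH = 14.00 − 5.46 = 8.54

pH = 8.54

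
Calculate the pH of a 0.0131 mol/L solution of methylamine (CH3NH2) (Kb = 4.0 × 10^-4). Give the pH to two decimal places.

CH3NH2 + H2O ⇌ CH3NH3+ + OH-
From the ICE table, Kb = x²/(0.0131 − x) = 4.0 × 10^-4.
Here C₀/Kb ≈ 32.8, so the small-x approximation fails. Use the quadratic:
x = [−0.0004 + √(0.0004² + 2.1e-05)]/2 = 2.10 × 10^-3 M
pOH = 2.68, so pH = 14.00 − pOH = 11.32

pH = 11.32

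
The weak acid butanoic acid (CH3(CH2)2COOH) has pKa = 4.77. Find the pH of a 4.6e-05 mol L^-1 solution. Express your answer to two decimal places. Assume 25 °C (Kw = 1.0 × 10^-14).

pH = 4.68

CH3(CH2)2COOH ⇌ CH3(CH2)2COO- + H+
Ka = 10^(−4.77) = 1.70 × 10^-5
Ka = [H+]²/(4.6e-05 − [H+]) = 1.70 × 10^-5
The 5% rule fails; solving [H+]² + Ka·[H+] − Ka·C₀ = 0 exactly:
[H+] = (−Ka + √(Ka² + 4·Ka·C₀))/2 = 2.07 × 10^-5 M
pH = −log[H+] = −log(2.07 × 10^-5) = 4.68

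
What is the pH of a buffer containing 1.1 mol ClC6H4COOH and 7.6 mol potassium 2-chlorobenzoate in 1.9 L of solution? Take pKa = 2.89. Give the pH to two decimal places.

Using pH = pKa + log([base]/[acid]) with [base]/[acid] = 7.6/1.1:
pH = 2.89 + (+0.839) = 3.73

pH = 3.73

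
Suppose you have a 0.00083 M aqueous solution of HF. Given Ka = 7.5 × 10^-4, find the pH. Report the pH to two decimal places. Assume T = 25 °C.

HF ⇌ F- + H+
Let x = [H+] at equilibrium. Ka = x²/(0.00083 − x).
Here C₀/Ka ≈ 1.11, so the small-x approximation fails. Use the quadratic:
x = [−0.00075 + √(0.00075² + 2.49e-06)]/2 = 4.99 × 10^-4 M
pH = −log(4.99 × 10^-4) = 3.30

pH = 3.30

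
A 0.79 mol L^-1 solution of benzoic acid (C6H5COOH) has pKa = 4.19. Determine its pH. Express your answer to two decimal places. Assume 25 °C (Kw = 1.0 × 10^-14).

pH = 2.15

C6H5COOH ⇌ C6H5COO- + H+
Ka = 10^(−4.19) = 6.46 × 10^-5
Ka = [H+]²/(0.79 − [H+]) = 6.46 × 10^-5
Since Ka ≪ C₀, [H+] ≈ √(Ka·C₀) = 7.14 × 10^-3 M.
pH = −log(7.14 × 10^-3) = 2.15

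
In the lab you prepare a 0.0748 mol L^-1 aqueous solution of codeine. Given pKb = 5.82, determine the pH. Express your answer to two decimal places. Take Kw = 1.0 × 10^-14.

pH = 10.53

C18H21NO3 + H2O ⇌ C18H22NO3+ + OH-
Kb = 10^(−5.82) = 1.51 × 10^-6
Let x = [OH-] at equilibrium. Kb = x²/(0.0748 − x).
Neglecting x in the denominator: x = √(1.51 × 10^-6 × 0.0748) = 3.36 × 10^-4 M
Check: 0.45% ionized — well under 5%, approximation valid.
pOH = 3.47, so pH = 14.00 − pOH = 10.53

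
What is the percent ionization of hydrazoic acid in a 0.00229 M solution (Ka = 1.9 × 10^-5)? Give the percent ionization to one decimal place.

8.7%

HN3 ⇌ N3- + H+; let x = [H+] at equilibrium.
Solve x² + 1.9e-05x − 4.35e-08 = 0 → x = 1.99 × 10^-4 M
% ionization = x/C₀ × 100% = 1.99 × 10^-4/0.00229 × 100% = 8.7%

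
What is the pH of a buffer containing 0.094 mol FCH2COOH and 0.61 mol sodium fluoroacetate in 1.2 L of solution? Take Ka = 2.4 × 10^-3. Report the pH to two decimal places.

pKa = −log(2.4 × 10^-3) = 2.620
Henderson–Hasselbalch: pH = pKa + log([FCH2COO-]/[FCH2COOH]) = 2.620 + log(0.61/0.094)
pH = 2.620 + (+0.812) = 3.43

pH = 3.43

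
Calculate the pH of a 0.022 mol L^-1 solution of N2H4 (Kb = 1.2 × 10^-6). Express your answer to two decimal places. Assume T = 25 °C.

pH = 10.21

N2H4 + H2O ⇌ N2H5+ + OH-
Let x = [OH-] at equilibrium. Kb = x²/(0.022 − x).
Assume x ≪ 0.022: x ≈ √(1.2 × 10^-6 × 0.022) = 1.62 × 10^-4 M
pOH = −log(1.62 × 10^-4) = 3.79; pH = 14.00 − 3.79 = 10.21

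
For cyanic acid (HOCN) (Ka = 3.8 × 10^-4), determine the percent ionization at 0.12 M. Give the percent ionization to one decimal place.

HOCN ⇌ OCN- + H+; let x = [H+] at equilibrium.
Ka = x²/(C₀ − x); solving the quadratic gives x = 6.57 × 10^-3 M.
% ionization = x/C₀ × 100% = 6.57 × 10^-3/0.12 × 100% = 5.5%

5.5%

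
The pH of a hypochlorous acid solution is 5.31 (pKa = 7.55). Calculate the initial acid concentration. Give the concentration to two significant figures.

C₀ = 8.6 × 10^-4 M

[H+] = 10^(-5.31) = 4.90 × 10^-6 M = x
Ka = 10^(−7.55) = 2.82 × 10^-8
Ka = x²/(C₀ − x) ⇒ C₀ = x + x²/Ka
C₀ = 4.90 × 10^-6 + (4.90 × 10^-6)²/(2.82 × 10^-8) = 8.56 × 10^-4 M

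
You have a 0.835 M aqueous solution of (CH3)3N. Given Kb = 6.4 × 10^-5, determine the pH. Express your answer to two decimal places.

pH = 11.86

(CH3)3N + H2O ⇌ (CH3)3NH+ + OH-
From the ICE table, Kb = x²/(0.835 − x) = 6.4 × 10^-5.
Neglecting x in the denominator: x = √(6.4 × 10^-5 × 0.835) = 7.31 × 10^-3 M
Check: 0.88% ionized — well under 5%, approximation valid.
pOH = 2.14, so pH = 14.00 − pOH = 11.86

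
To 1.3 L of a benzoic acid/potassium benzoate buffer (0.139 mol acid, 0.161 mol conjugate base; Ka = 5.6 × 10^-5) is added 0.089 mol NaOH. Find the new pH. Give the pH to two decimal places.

pH = 4.95

After neutralization: n(C6H5COOH) = 0.05 mol, n(C6H5COO-) = 0.25 mol.
pKa = −log(5.6 × 10^-5) = 4.252
pH = pKa + log([A⁻]/[HA]) = 4.252 + log(0.25/0.05) = 4.252 +0.699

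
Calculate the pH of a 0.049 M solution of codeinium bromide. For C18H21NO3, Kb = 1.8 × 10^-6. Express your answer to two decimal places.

C18H22NO3+ is the conjugate acid of the weak base C18H21NO3.
Ka = Kw/Kb = 1.0×10^-14 / 1.8 × 10^-6 = 5.56 × 10^-9
Ka = [H+]²/(0.049 − [H+]) = 5.56 × 10^-9
Neglecting [H+] in the denominator: [H+] = √(5.56 × 10^-9 × 0.049) = 1.65 × 10^-5 M
Check: 0.034% ionized — well under 5%, approximation valid.
pH = −log(1.65 × 10^-5) = 4.78

pH = 4.78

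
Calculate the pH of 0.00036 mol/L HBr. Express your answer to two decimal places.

HBr is a strong acid and dissociates completely, so [H+] = 0.00036 M.
pH = -log(0.00036) = 3.44

pH = 3.44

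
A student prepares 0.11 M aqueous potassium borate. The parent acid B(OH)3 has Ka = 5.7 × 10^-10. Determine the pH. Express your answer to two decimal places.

B(OH)4- is the conjugate base of the weak acid B(OH)3.
Kb = Kw/Ka = 1.0×10^-14 / 5.7 × 10^-10 = 1.75 × 10^-5
Let x = [OH-] at equilibrium. Kb = x²/(0.11 − x).
Since Kb ≪ C₀, x ≈ √(Kb·C₀) = 1.39 × 10^-3 M.
pOH = 2.86, so pH = 14.00 − pOH = 11.14

pH = 11.14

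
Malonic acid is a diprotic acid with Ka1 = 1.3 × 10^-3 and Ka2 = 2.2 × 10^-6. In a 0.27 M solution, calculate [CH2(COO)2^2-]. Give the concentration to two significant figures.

2.2 × 10^-6 M

First ionization gives [H+] ≈ [CH2(COOH)COO-] = 1.81 × 10^-2 M.
Second step: Ka2 = [H+][CH2(COO)2^2-]/[CH2(COOH)COO-] ≈ [CH2(COO)2^2-] (since [H+] ≈ [CH2(COOH)COO-]).
So [CH2(COO)2^2-] ≈ Ka2.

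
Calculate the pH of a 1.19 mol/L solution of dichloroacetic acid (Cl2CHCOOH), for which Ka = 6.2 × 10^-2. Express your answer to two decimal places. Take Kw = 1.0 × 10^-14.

Cl2CHCOOH ⇌ Cl2CHCOO- + H+
From the ICE table, Ka = [H+]²/(1.19 − [H+]) = 6.2 × 10^-2.
Here C₀/Ka ≈ 19.2, so the small-[H+] approximation fails. Use the quadratic:
[H+] = (−Ka + √(Ka² + 4·Ka·C₀))/2 = 2.42 × 10^-1 M
pH = −log(2.42 × 10^-1) = 0.62

pH = 0.62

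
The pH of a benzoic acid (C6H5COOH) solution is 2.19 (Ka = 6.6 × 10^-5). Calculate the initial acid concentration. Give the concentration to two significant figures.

C₀ = 6.4 × 10^-1 M

[H+] = 10^(-2.19) = 6.46 × 10^-3 M = x
Ka = x²/(C₀ − x) ⇒ C₀ = x + x²/Ka
C₀ = 6.46 × 10^-3 + (6.46 × 10^-3)²/(6.6 × 10^-5) = 6.39 × 10^-1 M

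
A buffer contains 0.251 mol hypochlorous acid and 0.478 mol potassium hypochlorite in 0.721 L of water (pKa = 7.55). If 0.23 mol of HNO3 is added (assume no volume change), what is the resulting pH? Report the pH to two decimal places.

pH = 7.26

After neutralization: n(HOCl) = 0.481 mol, n(OCl-) = 0.248 mol.
pH = pKa + log(n_OCl-/n_HOCl) = 7.55 + log(0.248/0.481) = 7.55 + (-0.288)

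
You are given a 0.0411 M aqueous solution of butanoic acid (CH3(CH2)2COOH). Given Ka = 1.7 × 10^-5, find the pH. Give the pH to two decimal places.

CH3(CH2)2COOH ⇌ CH3(CH2)2COO- + H+
From the ICE table, Ka = [H+]²/(0.0411 − [H+]) = 1.7 × 10^-5.
Assume [H+] ≪ 0.0411: [H+] ≈ √(1.7 × 10^-5 × 0.0411) = 8.36 × 10^-4 M
pH = −log(8.36 × 10^-4) = 3.08

pH = 3.08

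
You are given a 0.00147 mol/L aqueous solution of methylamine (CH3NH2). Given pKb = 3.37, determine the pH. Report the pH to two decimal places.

pH = 10.78

CH3NH2 + H2O ⇌ CH3NH3+ + OH-
Kb = 10^(−3.37) = 4.27 × 10^-4
Kb = x²/(0.00147 − x) = 4.27 × 10^-4
x is not negligible relative to C₀; solve x² + 0.000427·x − 6.28e-07 = 0.
x = [−0.000427 + √(0.000427² + 2.51e-06)]/2 = 6.07 × 10^-4 M
pOH = 3.22, so pH = 14.00 − pOH = 10.78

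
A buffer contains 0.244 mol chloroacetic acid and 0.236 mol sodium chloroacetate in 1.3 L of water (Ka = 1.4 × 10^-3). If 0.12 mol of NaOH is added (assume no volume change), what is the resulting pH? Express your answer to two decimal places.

pH = 3.31

OH- converts ClCH2COOH to ClCH2COO-: ClCH2COOH → 0.124 mol, ClCH2COO- → 0.356 mol.
pKa = −log(1.4 × 10^-3) = 2.854
pH = pKa + log(n_ClCH2COO-/n_ClCH2COOH) = 2.854 + log(0.356/0.124) = 2.854 + (+0.458)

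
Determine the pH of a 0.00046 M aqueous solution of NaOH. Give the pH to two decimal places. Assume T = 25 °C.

NaOH is a strong base; [OH-] = 0.00046 M.
pOH = -log(0.00046) = 3.34
pH = 14.00 - 3.34 = 10.66

pH = 10.66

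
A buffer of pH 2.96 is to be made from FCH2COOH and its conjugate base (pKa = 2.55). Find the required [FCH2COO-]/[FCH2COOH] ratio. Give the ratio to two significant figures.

ratio = 2.6

pH = pKa + log(r) ⇒ log(r) = 2.96 − 2.55 = +0.41
r = [FCH2COO-]/[FCH2COOH] = 10^(+0.41) = 2.57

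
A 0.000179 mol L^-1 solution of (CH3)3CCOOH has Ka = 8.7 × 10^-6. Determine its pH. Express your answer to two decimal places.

pH = 4.45

(CH3)3CCOOH ⇌ (CH3)3CCOO- + H+
Let x = [H+] at equilibrium. Ka = x²/(0.000179 − x).
Here C₀/Ka ≈ 20.6, so the small-x approximation fails. Use the quadratic:
x = [−8.7e-06 + √(8.7e-06² + 6.23e-09)]/2 = 3.54 × 10^-5 M
pH = −log(3.54 × 10^-5) = 4.45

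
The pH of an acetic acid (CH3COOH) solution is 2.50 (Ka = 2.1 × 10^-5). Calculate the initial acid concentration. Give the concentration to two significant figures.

[H+] = 10^(-2.50) = 3.16 × 10^-3 M = x
Ka = x²/(C₀ − x) ⇒ C₀ = x + x²/Ka
C₀ = 3.16 × 10^-3 + (3.16 × 10^-3)²/(2.1 × 10^-5) = 4.79 × 10^-1 M

C₀ = 4.8 × 10^-1 M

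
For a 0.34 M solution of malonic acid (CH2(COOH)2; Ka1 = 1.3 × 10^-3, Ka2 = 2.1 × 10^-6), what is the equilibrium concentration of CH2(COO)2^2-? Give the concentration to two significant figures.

First ionization gives [H+] ≈ [CH2(COOH)COO-] = 2.04 × 10^-2 M.
Second step: Ka2 = [H+][CH2(COO)2^2-]/[CH2(COOH)COO-] ≈ [CH2(COO)2^2-] (since [H+] ≈ [CH2(COOH)COO-]).
So [CH2(COO)2^2-] ≈ Ka2.

2.1 × 10^-6 M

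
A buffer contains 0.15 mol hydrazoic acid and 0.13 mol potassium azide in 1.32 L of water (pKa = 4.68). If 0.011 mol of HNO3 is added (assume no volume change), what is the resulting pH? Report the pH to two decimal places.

pH = 4.55

Added H+ converts N3- to HN3: HN3 → 0.161 mol, N3- → 0.119 mol.
pH = pKa + log([A⁻]/[HA]) = 4.68 + log(0.119/0.161) = 4.68 -0.131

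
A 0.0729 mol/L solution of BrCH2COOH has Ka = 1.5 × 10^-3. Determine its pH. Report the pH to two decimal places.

pH = 2.01

BrCH2COOH ⇌ BrCH2COO- + H+
From the ICE table, Ka = [H+]²/(0.0729 − [H+]) = 1.5 × 10^-3.
[H+] is not negligible relative to C₀; solve [H+]² + 0.0015·[H+] − 0.000109 = 0.
[H+] = (−Ka + √(Ka² + 4·Ka·C₀))/2 = 9.73 × 10^-3 M
pH = −log[H+] = −log(9.73 × 10^-3) = 2.01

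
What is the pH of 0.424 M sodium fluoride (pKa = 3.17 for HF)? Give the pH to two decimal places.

F- is the conjugate base of the weak acid HF.
Ka = 10^(−3.17) = 6.76 × 10^-4
Kb = Kw/Ka = 1.0×10^-14 / 6.76 × 10^-4 = 1.48 × 10^-11
From the ICE table, Kb = x²/(0.424 − x) = 1.48 × 10^-11.
Assume x ≪ 0.424: x ≈ √(1.48 × 10^-11 × 0.424) = 2.51 × 10^-6 M
Check: 0.00059% ionized — well under 5%, approximation valid.
pOH = −log(2.51 × 10^-6) = 5.60; pH = 14.00 − 5.60 = 8.40

pH = 8.40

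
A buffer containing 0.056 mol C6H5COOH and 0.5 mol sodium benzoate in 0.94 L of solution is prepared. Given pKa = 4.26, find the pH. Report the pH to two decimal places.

Using pH = pKa + log([base]/[acid]) with [base]/[acid] = 0.5/0.056:
pH = 4.26 + (+0.951) = 5.21

pH = 5.21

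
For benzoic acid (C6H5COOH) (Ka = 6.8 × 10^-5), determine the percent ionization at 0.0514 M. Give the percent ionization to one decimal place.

C6H5COOH ⇌ C6H5COO- + H+; let x = [H+] at equilibrium.
x ≈ √(Ka·C₀) = √(6.8 × 10^-5 × 0.0514) = 1.87 × 10^-3 M
% ionization = x/C₀ × 100% = 1.87 × 10^-3/0.0514 × 100% = 3.6%

3.6%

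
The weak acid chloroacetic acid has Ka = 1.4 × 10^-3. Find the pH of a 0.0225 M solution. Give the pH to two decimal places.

pH = 2.30

ClCH2COOH ⇌ ClCH2COO- + H+
Ka = [H+]²/(0.0225 − [H+]) = 1.4 × 10^-3
Here C₀/Ka ≈ 16.1, so the small-[H+] approximation fails. Use the quadratic:
[H+] = (−Ka + √(Ka² + 4·Ka·C₀))/2 = 4.96 × 10^-3 M
pH = −log[H+] = −log(4.96 × 10^-3) = 2.30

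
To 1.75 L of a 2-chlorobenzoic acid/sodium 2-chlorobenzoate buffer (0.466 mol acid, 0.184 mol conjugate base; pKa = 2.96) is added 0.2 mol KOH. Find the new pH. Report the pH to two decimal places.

pH = 3.12

OH- converts ClC6H4COOH to ClC6H4COO-: ClC6H4COOH → 0.266 mol, ClC6H4COO- → 0.384 mol.
Henderson–Hasselbalch with mole ratio 0.384/0.266: pH = 2.96 + (+0.159)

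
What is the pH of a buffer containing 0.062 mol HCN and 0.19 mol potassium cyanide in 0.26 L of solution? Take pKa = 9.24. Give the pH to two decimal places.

pH = pKa + log([A⁻]/[HA]) = 9.24 + log(0.19/0.062)
pH = 9.24 + (+0.486) = 9.73

pH = 9.73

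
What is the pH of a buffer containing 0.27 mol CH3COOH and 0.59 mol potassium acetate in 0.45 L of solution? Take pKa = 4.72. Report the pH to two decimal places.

pH = 5.06

Henderson–Hasselbalch: pH = pKa + log([CH3COO-]/[CH3COOH]) = 4.72 + log(0.59/0.27)
pH = 4.72 + (+0.339) = 5.06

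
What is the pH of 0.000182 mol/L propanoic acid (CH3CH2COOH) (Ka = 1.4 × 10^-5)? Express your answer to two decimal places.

pH = 4.36

CH3CH2COOH ⇌ CH3CH2COO- + H+
Ka = [H+]²/(0.000182 − [H+]) = 1.4 × 10^-5
The 5% rule fails; solving [H+]² + Ka·[H+] − Ka·C₀ = 0 exactly:
[H+] = (−Ka + √(Ka² + 4·Ka·C₀))/2 = 4.40 × 10^-5 M
pH = −log[H+] = −log(4.40 × 10^-5) = 4.36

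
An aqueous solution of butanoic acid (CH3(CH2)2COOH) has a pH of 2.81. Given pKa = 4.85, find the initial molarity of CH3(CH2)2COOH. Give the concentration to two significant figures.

[H+] = 10^(-2.81) = 1.55 × 10^-3 M = x
Ka = 10^(−4.85) = 1.41 × 10^-5
Ka = x²/(C₀ − x) ⇒ C₀ = x + x²/Ka
C₀ = 1.55 × 10^-3 + (1.55 × 10^-3)²/(1.41 × 10^-5) = 1.72 × 10^-1 M

C₀ = 1.7 × 10^-1 M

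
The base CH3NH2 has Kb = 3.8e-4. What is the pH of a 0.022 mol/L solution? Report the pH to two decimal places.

pH = 11.43

CH3NH2 + H2O ⇌ CH3NH3+ + OH-
Kb = [OH-]²/(0.022 − [OH-]) = 3.8 × 10^-4
[OH-] is not negligible relative to C₀; solve [OH-]² + 0.00038·[OH-] − 8.36e-06 = 0.
[OH-] = [−0.00038 + √(0.00038² + 3.34e-05)]/2 = 2.71 × 10^-3 M
pOH = −log(2.71 × 10^-3) = 2.57; pH = 14.00 − 2.57 = 11.43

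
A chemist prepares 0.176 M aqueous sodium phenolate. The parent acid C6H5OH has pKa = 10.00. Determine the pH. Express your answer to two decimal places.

pH = 11.62

C6H5O- is the conjugate base of the weak acid C6H5OH.
Ka = 10^(−10.00) = 1.00 × 10^-10
Kb = Kw/Ka = 1.0×10^-14 / 1.00 × 10^-10 = 1.00 × 10^-4
Let x = [OH-] at equilibrium. Kb = x²/(0.176 − x).
Assume x ≪ 0.176: x ≈ √(1.00 × 10^-4 × 0.176) = 4.20 × 10^-3 M
Check: 2.4% ionized — well under 5%, approximation valid.
pOH = −log(4.20 × 10^-3) = 2.38; pH = 14.00 − 2.38 = 11.62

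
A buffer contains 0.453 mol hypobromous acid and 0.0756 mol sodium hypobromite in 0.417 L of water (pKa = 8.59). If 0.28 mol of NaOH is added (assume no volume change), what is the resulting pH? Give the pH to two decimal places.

pH = 8.90

OH- converts HOBr to OBr-: HOBr → 0.173 mol, OBr- → 0.356 mol.
pH = pKa + log([A⁻]/[HA]) = 8.59 + log(0.356/0.173) = 8.59 +0.313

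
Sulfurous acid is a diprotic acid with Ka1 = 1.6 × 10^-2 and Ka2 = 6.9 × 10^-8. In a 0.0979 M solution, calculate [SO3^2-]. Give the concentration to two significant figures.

6.9 × 10^-8 M

First ionization gives [H+] ≈ [HSO3-] = 3.24 × 10^-2 M.
Second step: Ka2 = [H+][SO3^2-]/[HSO3-] ≈ [SO3^2-] (since [H+] ≈ [HSO3-]).
So [SO3^2-] ≈ Ka2.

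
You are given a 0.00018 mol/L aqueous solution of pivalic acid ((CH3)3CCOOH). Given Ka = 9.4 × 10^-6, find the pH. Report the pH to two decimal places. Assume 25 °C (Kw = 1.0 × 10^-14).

(CH3)3CCOOH ⇌ (CH3)3CCOO- + H+
From the ICE table, Ka = x²/(0.00018 − x) = 9.4 × 10^-6.
The 5% rule fails; solving x² + Ka·x − Ka·C₀ = 0 exactly:
x = [−9.4e-06 + √(9.4e-06² + 6.77e-09)]/2 = 3.67 × 10^-5 M
pH = −log[H+] = −log(3.67 × 10^-5) = 4.44

pH = 4.44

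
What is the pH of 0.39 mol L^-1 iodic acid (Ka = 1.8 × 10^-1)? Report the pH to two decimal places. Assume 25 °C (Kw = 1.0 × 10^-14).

HIO3 ⇌ IO3- + H+
From the ICE table, Ka = [H+]²/(0.39 − [H+]) = 1.8 × 10^-1.
The 5% rule fails; solving [H+]² + Ka·[H+] − Ka·C₀ = 0 exactly:
[H+] = (−Ka + √(Ka² + 4·Ka·C₀))/2 = 1.90 × 10^-1 M
pH = −log(1.90 × 10^-1) = 0.72

pH = 0.72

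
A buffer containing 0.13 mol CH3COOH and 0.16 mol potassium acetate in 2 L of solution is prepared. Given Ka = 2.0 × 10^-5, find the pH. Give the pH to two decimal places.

pH = 4.79

pKa = −log(2.0 × 10^-5) = 4.699
Henderson–Hasselbalch: pH = pKa + log([CH3COO-]/[CH3COOH]) = 4.699 + log(0.16/0.13)
pH = 4.699 + (+0.090) = 4.79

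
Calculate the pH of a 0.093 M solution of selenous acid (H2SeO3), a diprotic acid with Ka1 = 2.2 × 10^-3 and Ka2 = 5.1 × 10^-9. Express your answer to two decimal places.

pH = 1.88

Since Ka1 ≫ Ka2, the first ionization dominates [H+].
Ka1 = x²/(0.093 − x) = 2.2 × 10^-3
Solving the quadratic: x = (−Ka1 + √(Ka1² + 4·Ka1·C₀))/2 = 1.32 × 10^-2 M
pH = −log(1.32 × 10^-2) = 1.88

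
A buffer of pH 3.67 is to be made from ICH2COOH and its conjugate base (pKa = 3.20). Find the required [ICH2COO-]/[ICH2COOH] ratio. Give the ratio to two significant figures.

ratio = 3.0

pH = pKa + log(r) ⇒ log(r) = 3.67 − 3.20 = +0.47
r = [ICH2COO-]/[ICH2COOH] = 10^(+0.47) = 2.95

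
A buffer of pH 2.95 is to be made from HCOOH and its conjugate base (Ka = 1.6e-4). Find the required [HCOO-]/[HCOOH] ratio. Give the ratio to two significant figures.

pKa = -log(1.6 × 10^-4) = 3.796
pH = pKa + log(r) ⇒ log(r) = 2.95 − 3.796 = -0.846
r = [HCOO-]/[HCOOH] = 10^(-0.846) = 0.143

ratio = 0.14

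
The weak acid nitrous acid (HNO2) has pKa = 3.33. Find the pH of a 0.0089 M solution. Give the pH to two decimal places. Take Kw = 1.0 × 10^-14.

pH = 2.74

HNO2 ⇌ NO2- + H+
Ka = 10^(−3.33) = 4.68 × 10^-4
From the ICE table, Ka = x²/(0.0089 − x) = 4.68 × 10^-4.
Here C₀/Ka ≈ 19, so the small-x approximation fails. Use the quadratic:
x = [−0.000468 + √(0.000468² + 1.67e-05)]/2 = 1.82 × 10^-3 M
pH = −log(1.82 × 10^-3) = 2.74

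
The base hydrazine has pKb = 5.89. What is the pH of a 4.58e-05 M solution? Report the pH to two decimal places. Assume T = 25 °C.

pH = 8.85

N2H4 + H2O ⇌ N2H5+ + OH-
Kb = 10^(−5.89) = 1.29 × 10^-6
From the ICE table, Kb = x²/(4.58e-05 − x) = 1.29 × 10^-6.
Here C₀/Kb ≈ 35.5, so the small-x approximation fails. Use the quadratic:
x = [−1.29e-06 + √(1.29e-06² + 2.36e-10)]/2 = 7.07 × 10^-6 M
pOH = 5.15, so pH = 14.00 − pOH = 8.85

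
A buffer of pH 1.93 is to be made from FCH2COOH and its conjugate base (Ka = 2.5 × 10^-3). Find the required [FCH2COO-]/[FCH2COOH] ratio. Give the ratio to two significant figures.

ratio = 0.21

pKa = -log(2.5 × 10^-3) = 2.602
pH = pKa + log(r) ⇒ log(r) = 1.93 − 2.602 = -0.672
r = [FCH2COO-]/[FCH2COOH] = 10^(-0.672) = 0.213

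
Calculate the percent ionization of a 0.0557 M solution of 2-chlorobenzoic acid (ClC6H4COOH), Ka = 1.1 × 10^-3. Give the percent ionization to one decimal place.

13.1%

ClC6H4COOH ⇌ ClC6H4COO- + H+; let x = [H+] at equilibrium.
Solve x² + 0.0011x − 6.13e-05 = 0 → x = 7.30 × 10^-3 M
Fraction ionized = 7.30 × 10^-3 / 0.0557 = 0.1311 → 13.1%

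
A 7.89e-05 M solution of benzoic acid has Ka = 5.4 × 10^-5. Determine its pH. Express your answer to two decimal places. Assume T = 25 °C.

pH = 4.36

C6H5COOH ⇌ C6H5COO- + H+
From the ICE table, Ka = [H+]²/(7.89e-05 − [H+]) = 5.4 × 10^-5.
[H+] is not negligible relative to C₀; solve [H+]² + 5.4e-05·[H+] − 4.26e-09 = 0.
[H+] = [−5.4e-05 + √(5.4e-05² + 1.7e-08)]/2 = 4.36 × 10^-5 M
pH = −log[H+] = −log(4.36 × 10^-5) = 4.36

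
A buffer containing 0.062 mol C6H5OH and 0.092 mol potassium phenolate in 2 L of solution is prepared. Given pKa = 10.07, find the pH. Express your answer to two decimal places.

Using pH = pKa + log([base]/[acid]) with [base]/[acid] = 0.092/0.062:
pH = 10.07 + (+0.171) = 10.24

pH = 10.24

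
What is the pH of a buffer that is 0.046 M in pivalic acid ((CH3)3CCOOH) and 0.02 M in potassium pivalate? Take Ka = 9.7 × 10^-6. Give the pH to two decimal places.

pH = 4.65

pKa = −log(9.7 × 10^-6) = 5.013
Henderson–Hasselbalch: pH = pKa + log([(CH3)3CCOO-]/[(CH3)3CCOOH]) = 5.013 + log(0.02/0.046)
pH = 5.013 + (-0.362) = 4.65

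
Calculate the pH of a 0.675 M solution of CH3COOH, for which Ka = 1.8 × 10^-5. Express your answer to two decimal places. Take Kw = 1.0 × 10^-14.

pH = 2.46

CH3COOH ⇌ CH3COO- + H+
From the ICE table, Ka = [H+]²/(0.675 − [H+]) = 1.8 × 10^-5.
Neglecting [H+] in the denominator: [H+] = √(1.8 × 10^-5 × 0.675) = 3.49 × 10^-3 M
Check: 0.52% ionized — well under 5%, approximation valid.
pH = −log(3.49 × 10^-3) = 2.46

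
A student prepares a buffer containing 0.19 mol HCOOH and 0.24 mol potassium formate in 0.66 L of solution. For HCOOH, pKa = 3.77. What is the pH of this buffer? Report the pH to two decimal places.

Using pH = pKa + log([base]/[acid]) with [base]/[acid] = 0.24/0.19:
pH = 3.77 + (+0.101) = 3.87

pH = 3.87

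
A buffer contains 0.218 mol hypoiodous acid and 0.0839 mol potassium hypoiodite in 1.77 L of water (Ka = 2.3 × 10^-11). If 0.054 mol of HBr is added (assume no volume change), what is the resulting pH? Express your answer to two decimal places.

After neutralization: n(HOI) = 0.272 mol, n(OI-) = 0.0299 mol.
pKa = −log(2.3 × 10^-11) = 10.638
Henderson–Hasselbalch with mole ratio 0.0299/0.272: pH = 10.638 + (-0.959)

pH = 9.68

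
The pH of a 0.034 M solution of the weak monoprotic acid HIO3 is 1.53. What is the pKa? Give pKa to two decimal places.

[H+] = 10^(-1.53) = 2.95 × 10^-2 M
At equilibrium [HA] = 0.034 − 2.95 × 10^-2 = 4.50 × 10^-3 M
Ka = [H+][A-]/[HA] = (2.95 × 10^-2)² / 4.50 × 10^-3 = 1.93 × 10^-1
pKa = -log(1.93 × 10^-1) = 0.71

pKa = 0.71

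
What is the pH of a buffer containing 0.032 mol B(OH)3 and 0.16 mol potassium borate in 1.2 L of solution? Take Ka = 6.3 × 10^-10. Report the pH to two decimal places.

pH = 9.90

pKa = −log(6.3 × 10^-10) = 9.201
Using pH = pKa + log([base]/[acid]) with [base]/[acid] = 0.16/0.032:
pH = 9.201 + (+0.699) = 9.90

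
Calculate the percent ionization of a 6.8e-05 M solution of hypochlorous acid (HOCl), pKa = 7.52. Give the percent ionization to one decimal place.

HOCl ⇌ OCl- + H+; let x = [H+] at equilibrium.
Ka = 10^(−7.52) = 3.02 × 10^-8
x ≈ √(Ka·C₀) = √(3.02 × 10^-8 × 6.8e-05) = 1.43 × 10^-6 M
Fraction ionized = 1.43 × 10^-6 / 6.8e-05 = 0.0210 → 2.1%

2.1%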